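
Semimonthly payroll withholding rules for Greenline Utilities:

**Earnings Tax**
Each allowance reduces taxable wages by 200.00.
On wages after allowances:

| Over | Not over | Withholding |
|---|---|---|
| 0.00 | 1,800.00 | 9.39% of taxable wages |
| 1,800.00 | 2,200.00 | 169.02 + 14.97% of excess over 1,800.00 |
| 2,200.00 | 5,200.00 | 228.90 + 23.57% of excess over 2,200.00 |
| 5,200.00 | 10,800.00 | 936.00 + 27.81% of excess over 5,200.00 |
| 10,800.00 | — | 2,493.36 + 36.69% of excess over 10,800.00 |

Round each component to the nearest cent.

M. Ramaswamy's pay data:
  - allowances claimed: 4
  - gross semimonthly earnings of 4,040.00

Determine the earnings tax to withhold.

474.03

Earnings Tax: taxable = 4,040.00 − 4×200.00 = 3,240.00
  228.90 + 23.57% × (3,240.00 − 2,200.00) = 228.90 + 23.57% × 1,040.00 = 474.03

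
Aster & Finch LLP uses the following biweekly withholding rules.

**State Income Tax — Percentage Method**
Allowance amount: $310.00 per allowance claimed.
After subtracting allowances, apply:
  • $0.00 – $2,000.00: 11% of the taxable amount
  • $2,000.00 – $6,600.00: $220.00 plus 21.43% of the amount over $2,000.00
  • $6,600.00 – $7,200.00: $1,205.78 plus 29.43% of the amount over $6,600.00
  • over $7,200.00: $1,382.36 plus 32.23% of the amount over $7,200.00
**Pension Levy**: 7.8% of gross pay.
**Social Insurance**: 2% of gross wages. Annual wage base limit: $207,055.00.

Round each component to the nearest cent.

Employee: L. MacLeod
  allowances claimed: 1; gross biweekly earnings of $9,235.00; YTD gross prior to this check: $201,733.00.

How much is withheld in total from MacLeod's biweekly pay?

$2,765.10

State Income Tax: taxable = $9,235.00 − 1×$310.00 = $8,925.00
  $1,382.36 + 32.23% × ($8,925.00 − $7,200.00) = $1,382.36 + 32.23% × $1,725.00 = $1,938.33
Pension Levy: 7.8% × $9,235.00 = $720.33
Social Insurance: cap $207,055.00 − YTD $201,733.00 = $5,322.00 subject; 2% × $5,322.00 = $106.44
Total: $1,938.33 + $720.33 + $106.44 = $2,765.10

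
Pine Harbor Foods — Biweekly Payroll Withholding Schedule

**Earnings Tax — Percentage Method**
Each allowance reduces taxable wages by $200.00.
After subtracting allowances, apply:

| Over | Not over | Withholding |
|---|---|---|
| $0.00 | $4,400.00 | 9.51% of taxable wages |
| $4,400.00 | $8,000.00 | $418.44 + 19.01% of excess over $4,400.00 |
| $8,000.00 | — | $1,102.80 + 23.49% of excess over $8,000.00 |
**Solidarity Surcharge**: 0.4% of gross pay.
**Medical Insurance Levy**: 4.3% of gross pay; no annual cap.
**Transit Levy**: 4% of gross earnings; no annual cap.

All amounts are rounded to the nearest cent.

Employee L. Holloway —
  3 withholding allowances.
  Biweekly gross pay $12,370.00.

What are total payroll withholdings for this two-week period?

$3,064.56

Earnings Tax: taxable = $12,370.00 − 3×$200.00 = $11,770.00
  $1,102.80 + 23.49% × ($11,770.00 − $8,000.00) = $1,102.80 + 23.49% × $3,770.00 = $1,988.37
Solidarity Surcharge: 0.4% × $12,370.00 = $49.48
Medical Insurance Levy: 4.3% × $12,370.00 = $531.91
Transit Levy: 4% × $12,370.00 = $494.80
Total: $1,988.37 + $49.48 + $531.91 + $494.80 = $3,064.56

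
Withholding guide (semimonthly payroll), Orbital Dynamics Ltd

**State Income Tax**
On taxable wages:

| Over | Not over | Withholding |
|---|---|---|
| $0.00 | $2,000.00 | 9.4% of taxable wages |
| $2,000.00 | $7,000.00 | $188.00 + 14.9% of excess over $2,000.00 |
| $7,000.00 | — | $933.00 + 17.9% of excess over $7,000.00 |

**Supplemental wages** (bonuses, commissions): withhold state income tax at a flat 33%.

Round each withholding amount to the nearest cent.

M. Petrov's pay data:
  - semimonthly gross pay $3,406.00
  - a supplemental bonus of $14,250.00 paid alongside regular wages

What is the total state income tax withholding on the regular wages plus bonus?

State Income Tax: taxable = $3,406.00
  $188.00 + 14.9% × ($3,406.00 − $2,000.00) = $188.00 + 14.9% × $1,406.00 = $397.49
Supplemental (33% flat on bonus): 33% × $14,250.00 = $4,702.50
Total state income tax: $397.49 + $4,702.50 = $5,099.99

$5,099.99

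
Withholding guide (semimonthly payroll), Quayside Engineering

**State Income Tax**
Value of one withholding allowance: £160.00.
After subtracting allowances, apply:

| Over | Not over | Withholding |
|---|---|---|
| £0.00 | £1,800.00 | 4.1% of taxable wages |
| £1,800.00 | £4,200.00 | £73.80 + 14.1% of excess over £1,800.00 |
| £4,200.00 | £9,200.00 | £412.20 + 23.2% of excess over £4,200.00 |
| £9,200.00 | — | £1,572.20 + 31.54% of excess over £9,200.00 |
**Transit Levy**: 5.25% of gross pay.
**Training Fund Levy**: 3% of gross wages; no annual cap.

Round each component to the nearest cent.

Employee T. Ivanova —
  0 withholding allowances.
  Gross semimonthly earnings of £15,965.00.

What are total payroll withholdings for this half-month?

£5,022.99

State Income Tax: taxable = £15,965.00
  £1,572.20 + 31.54% × (£15,965.00 − £9,200.00) = £1,572.20 + 31.54% × £6,765.00 = £3,705.88
Transit Levy: 5.25% × £15,965.00 = £838.16
Training Fund Levy: 3% × £15,965.00 = £478.95
Total: £3,705.88 + £838.16 + £478.95 = £5,022.99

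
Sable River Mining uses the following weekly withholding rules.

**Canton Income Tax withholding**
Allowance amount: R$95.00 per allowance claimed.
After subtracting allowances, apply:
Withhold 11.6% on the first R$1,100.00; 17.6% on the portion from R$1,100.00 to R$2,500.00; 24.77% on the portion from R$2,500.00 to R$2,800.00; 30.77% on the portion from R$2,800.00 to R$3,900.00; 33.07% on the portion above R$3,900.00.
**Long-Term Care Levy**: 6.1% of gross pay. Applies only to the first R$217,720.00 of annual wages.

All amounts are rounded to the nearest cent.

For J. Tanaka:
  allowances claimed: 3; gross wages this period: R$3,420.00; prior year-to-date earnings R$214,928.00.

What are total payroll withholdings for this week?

R$721.70

Canton Income Tax: taxable = R$3,420.00 − 3×R$95.00 = R$3,135.00
  R$448.31 + 30.77% × (R$3,135.00 − R$2,800.00) = R$448.31 + 30.77% × R$335.00 = R$551.39
Long-Term Care Levy: cap R$217,720.00 − YTD R$214,928.00 = R$2,792.00 subject; 6.1% × R$2,792.00 = R$170.31
Total: R$551.39 + R$170.31 = R$721.70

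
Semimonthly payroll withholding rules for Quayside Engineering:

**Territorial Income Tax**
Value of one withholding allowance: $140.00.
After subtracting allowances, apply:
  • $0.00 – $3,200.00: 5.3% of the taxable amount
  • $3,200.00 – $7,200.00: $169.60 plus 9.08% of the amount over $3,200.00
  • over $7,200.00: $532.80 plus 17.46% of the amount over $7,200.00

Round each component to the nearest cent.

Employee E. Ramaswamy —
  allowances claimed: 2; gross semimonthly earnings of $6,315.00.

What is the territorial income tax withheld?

Territorial Income Tax: taxable = $6,315.00 − 2×$140.00 = $6,035.00
  $169.60 + 9.08% × ($6,035.00 − $3,200.00) = $169.60 + 9.08% × $2,835.00 = $427.02

$427.02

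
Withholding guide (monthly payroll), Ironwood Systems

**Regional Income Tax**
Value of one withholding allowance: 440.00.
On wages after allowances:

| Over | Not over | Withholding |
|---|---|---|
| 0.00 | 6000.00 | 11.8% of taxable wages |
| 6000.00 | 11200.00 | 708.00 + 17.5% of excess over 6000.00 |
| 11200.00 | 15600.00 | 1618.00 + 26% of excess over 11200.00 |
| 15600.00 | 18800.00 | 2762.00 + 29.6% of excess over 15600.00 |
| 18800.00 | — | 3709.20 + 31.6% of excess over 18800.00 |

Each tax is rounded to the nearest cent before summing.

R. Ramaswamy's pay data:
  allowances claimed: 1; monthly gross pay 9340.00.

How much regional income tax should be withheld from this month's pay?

Regional Income Tax: taxable = 9340.00 − 1×440.00 = 8900.00
  708.00 + 17.5% × (8900.00 − 6000.00) = 708.00 + 17.5% × 2900.00 = 1215.50

1215.50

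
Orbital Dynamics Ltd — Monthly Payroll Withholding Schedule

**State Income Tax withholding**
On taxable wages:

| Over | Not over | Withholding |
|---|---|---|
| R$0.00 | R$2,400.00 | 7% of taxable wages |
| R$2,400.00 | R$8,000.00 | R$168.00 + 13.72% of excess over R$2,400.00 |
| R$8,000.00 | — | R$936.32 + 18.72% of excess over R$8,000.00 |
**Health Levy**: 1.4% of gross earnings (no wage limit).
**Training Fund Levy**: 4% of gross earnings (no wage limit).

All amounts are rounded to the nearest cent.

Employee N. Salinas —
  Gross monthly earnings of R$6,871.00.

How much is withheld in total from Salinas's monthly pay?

R$1,152.45

State Income Tax: taxable = R$6,871.00
  R$168.00 + 13.72% × (R$6,871.00 − R$2,400.00) = R$168.00 + 13.72% × R$4,471.00 = R$781.42
Health Levy: 1.4% × R$6,871.00 = R$96.19
Training Fund Levy: 4% × R$6,871.00 = R$274.84
Total: R$781.42 + R$96.19 + R$274.84 = R$1,152.45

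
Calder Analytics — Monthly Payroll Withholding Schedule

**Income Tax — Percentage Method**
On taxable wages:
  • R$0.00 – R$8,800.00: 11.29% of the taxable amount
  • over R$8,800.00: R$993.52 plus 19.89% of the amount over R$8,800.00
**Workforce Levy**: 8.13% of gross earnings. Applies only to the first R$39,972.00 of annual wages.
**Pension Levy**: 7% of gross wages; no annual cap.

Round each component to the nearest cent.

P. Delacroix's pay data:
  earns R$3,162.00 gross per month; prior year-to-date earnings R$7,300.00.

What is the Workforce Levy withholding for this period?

Workforce Levy: 8.13% × R$3,162.00 = R$257.07

R$257.07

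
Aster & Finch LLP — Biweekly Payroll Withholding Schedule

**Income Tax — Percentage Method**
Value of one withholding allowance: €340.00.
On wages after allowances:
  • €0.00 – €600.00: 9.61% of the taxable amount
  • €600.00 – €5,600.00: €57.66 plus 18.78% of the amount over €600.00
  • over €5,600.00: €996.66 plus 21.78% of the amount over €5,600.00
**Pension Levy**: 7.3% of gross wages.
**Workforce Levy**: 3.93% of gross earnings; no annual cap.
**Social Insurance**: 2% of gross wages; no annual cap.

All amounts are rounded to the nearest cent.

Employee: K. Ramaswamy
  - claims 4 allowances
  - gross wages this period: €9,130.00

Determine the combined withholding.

€2,677.19

Income Tax: taxable = €9,130.00 − 4×€340.00 = €7,770.00
  €996.66 + 21.78% × (€7,770.00 − €5,600.00) = €996.66 + 21.78% × €2,170.00 = €1,469.29
Pension Levy: 7.3% × €9,130.00 = €666.49
Workforce Levy: 3.93% × €9,130.00 = €358.81
Social Insurance: 2% × €9,130.00 = €182.60
Total: €1,469.29 + €666.49 + €358.81 + €182.60 = €2,677.19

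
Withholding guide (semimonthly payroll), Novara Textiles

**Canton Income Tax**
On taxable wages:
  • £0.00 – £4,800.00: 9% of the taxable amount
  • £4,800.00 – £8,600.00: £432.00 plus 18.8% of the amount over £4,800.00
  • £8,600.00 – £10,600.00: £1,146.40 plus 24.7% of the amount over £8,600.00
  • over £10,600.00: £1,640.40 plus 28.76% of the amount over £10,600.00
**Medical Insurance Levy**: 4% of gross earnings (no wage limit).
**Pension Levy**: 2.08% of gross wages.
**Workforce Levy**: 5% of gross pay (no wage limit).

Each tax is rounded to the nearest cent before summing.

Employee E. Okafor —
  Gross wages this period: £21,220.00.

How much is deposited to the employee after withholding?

£14,174.11

Canton Income Tax: taxable = £21,220.00
  £1,640.40 + 28.76% × (£21,220.00 − £10,600.00) = £1,640.40 + 28.76% × £10,620.00 = £4,694.71
Medical Insurance Levy: 4% × £21,220.00 = £848.80
Pension Levy: 2.08% × £21,220.00 = £441.38
Workforce Levy: 5% × £21,220.00 = £1,061.00
Total withheld: £4,694.71 + £848.80 + £441.38 + £1,061.00 = £7,045.89
Net pay: £21,220.00 − £7,045.89 = £14,174.11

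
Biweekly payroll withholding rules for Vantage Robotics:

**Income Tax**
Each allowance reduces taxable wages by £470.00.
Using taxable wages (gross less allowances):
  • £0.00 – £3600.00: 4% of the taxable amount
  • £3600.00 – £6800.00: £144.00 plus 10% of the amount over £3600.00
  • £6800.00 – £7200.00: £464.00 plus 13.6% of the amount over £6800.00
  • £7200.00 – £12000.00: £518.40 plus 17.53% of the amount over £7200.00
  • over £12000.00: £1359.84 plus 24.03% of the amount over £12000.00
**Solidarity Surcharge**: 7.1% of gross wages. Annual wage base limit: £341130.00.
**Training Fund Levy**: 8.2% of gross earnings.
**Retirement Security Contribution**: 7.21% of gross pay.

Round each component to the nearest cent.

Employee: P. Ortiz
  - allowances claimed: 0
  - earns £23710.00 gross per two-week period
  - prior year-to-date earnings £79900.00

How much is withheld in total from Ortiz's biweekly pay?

£9510.87

Income Tax: taxable = £23710.00
  £1359.84 + 24.03% × (£23710.00 − £12000.00) = £1359.84 + 24.03% × £11710.00 = £4173.75
Solidarity Surcharge: 7.1% × £23710.00 = £1683.41
Training Fund Levy: 8.2% × £23710.00 = £1944.22
Retirement Security Contribution: 7.21% × £23710.00 = £1709.49
Total: £4173.75 + £1683.41 + £1944.22 + £1709.49 = £9510.87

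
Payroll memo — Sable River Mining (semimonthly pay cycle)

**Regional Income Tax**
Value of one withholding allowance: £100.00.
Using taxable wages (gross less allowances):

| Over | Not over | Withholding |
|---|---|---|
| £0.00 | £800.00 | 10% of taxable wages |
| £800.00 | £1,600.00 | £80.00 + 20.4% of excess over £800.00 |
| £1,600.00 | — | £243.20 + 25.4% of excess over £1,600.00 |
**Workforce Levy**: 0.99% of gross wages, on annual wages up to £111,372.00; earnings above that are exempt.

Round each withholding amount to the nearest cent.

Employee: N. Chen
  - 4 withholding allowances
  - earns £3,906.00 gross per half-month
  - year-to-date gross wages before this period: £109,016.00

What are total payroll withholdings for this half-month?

£750.64

Regional Income Tax: taxable = £3,906.00 − 4×£100.00 = £3,506.00
  £243.20 + 25.4% × (£3,506.00 − £1,600.00) = £243.20 + 25.4% × £1,906.00 = £727.32
Workforce Levy: cap £111,372.00 − YTD £109,016.00 = £2,356.00 subject; 0.99% × £2,356.00 = £23.32
Total: £727.32 + £23.32 = £750.64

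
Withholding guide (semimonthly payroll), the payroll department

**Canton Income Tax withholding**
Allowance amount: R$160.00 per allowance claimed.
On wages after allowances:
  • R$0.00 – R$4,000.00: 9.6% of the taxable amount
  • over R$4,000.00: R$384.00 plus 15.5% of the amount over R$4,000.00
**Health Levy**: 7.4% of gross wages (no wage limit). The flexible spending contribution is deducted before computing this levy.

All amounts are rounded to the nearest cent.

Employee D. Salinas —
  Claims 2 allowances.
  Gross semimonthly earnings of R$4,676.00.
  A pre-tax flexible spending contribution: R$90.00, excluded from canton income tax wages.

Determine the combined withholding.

R$764.59

Canton Income Tax: taxable = R$4,676.00 − R$90.00 − 2×R$160.00 = R$4,266.00
  R$384.00 + 15.5% × (R$4,266.00 − R$4,000.00) = R$384.00 + 15.5% × R$266.00 = R$425.23
Health Levy: 7.4% × R$4,586.00 = R$339.36
Total: R$425.23 + R$339.36 = R$764.59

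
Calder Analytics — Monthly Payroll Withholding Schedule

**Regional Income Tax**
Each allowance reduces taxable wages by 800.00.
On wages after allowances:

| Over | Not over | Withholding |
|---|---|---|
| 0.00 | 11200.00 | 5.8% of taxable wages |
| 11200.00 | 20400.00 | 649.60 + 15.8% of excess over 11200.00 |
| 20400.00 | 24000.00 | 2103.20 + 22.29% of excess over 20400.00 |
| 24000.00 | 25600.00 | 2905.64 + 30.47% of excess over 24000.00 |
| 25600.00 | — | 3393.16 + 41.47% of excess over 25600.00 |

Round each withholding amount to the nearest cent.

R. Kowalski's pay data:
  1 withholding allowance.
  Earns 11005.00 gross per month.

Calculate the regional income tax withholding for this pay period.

Regional Income Tax: taxable = 11005.00 − 1×800.00 = 10205.00
  5.8% × 10205.00 = 591.89

591.89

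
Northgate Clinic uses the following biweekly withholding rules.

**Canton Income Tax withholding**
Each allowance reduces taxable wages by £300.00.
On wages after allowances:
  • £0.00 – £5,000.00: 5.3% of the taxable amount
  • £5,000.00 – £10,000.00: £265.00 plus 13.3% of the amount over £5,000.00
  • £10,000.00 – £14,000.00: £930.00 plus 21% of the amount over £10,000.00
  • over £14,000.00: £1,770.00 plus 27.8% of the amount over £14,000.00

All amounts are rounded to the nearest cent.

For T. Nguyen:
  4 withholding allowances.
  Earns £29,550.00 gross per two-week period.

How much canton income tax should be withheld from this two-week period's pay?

Canton Income Tax: taxable = £29,550.00 − 4×£300.00 = £28,350.00
  £1,770.00 + 27.8% × (£28,350.00 − £14,000.00) = £1,770.00 + 27.8% × £14,350.00 = £5,759.30

£5,759.30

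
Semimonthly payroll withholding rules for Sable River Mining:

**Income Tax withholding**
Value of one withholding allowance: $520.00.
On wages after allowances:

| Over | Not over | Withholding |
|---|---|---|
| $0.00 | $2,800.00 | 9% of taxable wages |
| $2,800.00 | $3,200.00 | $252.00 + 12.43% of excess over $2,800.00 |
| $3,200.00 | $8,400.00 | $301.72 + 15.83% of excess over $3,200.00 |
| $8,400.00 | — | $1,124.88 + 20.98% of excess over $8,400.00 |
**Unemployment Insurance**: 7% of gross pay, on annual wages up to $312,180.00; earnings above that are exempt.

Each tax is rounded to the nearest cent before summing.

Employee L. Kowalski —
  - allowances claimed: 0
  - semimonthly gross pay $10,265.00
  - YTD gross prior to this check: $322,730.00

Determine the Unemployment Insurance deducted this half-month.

$0.00

Unemployment Insurance: YTD $322,730.00 ≥ cap $312,180.00 → $0.00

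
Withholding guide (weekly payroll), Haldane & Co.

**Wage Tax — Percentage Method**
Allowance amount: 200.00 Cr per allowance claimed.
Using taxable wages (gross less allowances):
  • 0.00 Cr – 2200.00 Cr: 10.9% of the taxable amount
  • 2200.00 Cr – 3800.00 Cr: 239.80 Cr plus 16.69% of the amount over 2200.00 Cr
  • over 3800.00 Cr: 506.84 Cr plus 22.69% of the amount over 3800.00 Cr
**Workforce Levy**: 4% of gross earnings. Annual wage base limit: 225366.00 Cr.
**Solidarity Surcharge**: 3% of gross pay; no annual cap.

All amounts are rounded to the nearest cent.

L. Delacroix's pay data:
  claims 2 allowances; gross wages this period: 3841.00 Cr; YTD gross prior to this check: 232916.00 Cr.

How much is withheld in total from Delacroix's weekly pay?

562.15 Cr

Wage Tax: taxable = 3841.00 Cr − 2×200.00 Cr = 3441.00 Cr
  239.80 Cr + 16.69% × (3441.00 Cr − 2200.00 Cr) = 239.80 Cr + 16.69% × 1241.00 Cr = 446.92 Cr
Workforce Levy: YTD 232916.00 Cr ≥ cap 225366.00 Cr → 0.00 Cr
Solidarity Surcharge: 3% × 3841.00 Cr = 115.23 Cr
Total: 446.92 Cr + 0.00 Cr + 115.23 Cr = 562.15 Cr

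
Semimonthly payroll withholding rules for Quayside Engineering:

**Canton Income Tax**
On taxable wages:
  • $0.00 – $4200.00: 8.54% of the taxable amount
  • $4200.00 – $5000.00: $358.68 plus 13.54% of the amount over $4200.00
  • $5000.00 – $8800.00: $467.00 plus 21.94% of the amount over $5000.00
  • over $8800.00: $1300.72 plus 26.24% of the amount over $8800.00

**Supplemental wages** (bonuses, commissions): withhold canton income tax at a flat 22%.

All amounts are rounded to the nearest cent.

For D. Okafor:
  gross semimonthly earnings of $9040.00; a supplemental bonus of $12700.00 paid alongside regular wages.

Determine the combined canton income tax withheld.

Canton Income Tax: taxable = $9040.00
  $1300.72 + 26.24% × ($9040.00 − $8800.00) = $1300.72 + 26.24% × $240.00 = $1363.70
Supplemental (22% flat on bonus): 22% × $12700.00 = $2794.00
Total canton income tax: $1363.70 + $2794.00 = $4157.70

$4157.70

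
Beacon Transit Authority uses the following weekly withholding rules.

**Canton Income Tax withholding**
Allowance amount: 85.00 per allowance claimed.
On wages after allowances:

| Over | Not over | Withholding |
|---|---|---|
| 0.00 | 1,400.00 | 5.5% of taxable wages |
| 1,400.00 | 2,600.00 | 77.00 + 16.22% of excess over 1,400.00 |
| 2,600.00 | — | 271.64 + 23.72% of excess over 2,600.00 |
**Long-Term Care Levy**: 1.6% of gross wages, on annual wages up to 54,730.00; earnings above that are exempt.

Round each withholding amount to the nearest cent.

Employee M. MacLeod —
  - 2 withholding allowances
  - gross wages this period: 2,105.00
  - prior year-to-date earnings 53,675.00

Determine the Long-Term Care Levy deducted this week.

16.88

Long-Term Care Levy: cap 54,730.00 − YTD 53,675.00 = 1,055.00 subject; 1.6% × 1,055.00 = 16.88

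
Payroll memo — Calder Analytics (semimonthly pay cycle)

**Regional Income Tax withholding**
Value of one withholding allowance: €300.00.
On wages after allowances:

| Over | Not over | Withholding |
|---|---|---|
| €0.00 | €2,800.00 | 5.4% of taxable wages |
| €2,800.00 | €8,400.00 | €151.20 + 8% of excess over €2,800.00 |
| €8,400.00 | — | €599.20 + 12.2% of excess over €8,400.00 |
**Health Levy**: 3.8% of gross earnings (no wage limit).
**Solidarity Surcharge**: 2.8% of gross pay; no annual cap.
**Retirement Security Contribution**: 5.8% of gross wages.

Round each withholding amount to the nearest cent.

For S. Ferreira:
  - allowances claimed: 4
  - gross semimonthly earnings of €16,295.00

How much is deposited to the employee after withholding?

€12,858.43

Regional Income Tax: taxable = €16,295.00 − 4×€300.00 = €15,095.00
  €599.20 + 12.2% × (€15,095.00 − €8,400.00) = €599.20 + 12.2% × €6,695.00 = €1,415.99
Health Levy: 3.8% × €16,295.00 = €619.21
Solidarity Surcharge: 2.8% × €16,295.00 = €456.26
Retirement Security Contribution: 5.8% × €16,295.00 = €945.11
Total withheld: €1,415.99 + €619.21 + €456.26 + €945.11 = €3,436.57
Net pay: €16,295.00 − €3,436.57 = €12,858.43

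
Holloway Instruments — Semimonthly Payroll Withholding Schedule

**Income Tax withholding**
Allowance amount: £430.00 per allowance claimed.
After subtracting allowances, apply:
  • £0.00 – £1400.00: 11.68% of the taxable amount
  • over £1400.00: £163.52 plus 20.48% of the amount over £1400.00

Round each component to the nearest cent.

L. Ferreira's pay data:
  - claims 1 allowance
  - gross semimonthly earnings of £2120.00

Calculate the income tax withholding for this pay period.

£222.91

Income Tax: taxable = £2120.00 − 1×£430.00 = £1690.00
  £163.52 + 20.48% × (£1690.00 − £1400.00) = £163.52 + 20.48% × £290.00 = £222.91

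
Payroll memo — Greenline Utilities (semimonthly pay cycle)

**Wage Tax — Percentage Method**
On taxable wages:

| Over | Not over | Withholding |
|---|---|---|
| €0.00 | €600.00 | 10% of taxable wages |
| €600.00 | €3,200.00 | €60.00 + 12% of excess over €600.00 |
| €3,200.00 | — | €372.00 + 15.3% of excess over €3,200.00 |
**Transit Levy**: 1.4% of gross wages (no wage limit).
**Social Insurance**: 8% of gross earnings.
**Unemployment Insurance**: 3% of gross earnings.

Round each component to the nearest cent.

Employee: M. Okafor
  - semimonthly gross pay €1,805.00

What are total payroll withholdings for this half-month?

Wage Tax: taxable = €1,805.00
  €60.00 + 12% × (€1,805.00 − €600.00) = €60.00 + 12% × €1,205.00 = €204.60
Transit Levy: 1.4% × €1,805.00 = €25.27
Social Insurance: 8% × €1,805.00 = €144.40
Unemployment Insurance: 3% × €1,805.00 = €54.15
Total: €204.60 + €25.27 + €144.40 + €54.15 = €428.42

€428.42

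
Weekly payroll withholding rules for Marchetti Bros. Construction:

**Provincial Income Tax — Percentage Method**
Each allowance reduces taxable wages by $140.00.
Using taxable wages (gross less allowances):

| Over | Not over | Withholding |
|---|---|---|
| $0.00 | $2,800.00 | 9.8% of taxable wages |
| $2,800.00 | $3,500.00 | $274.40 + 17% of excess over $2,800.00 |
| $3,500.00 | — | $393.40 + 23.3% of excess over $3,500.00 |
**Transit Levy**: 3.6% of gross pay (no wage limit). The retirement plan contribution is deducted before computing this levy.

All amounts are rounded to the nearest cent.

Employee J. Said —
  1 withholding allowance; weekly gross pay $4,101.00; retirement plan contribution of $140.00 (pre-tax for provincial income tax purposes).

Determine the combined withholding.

Provincial Income Tax: taxable = $4,101.00 − $140.00 − 1×$140.00 = $3,821.00
  $393.40 + 23.3% × ($3,821.00 − $3,500.00) = $393.40 + 23.3% × $321.00 = $468.19
Transit Levy: 3.6% × $3,961.00 = $142.60
Total: $468.19 + $142.60 = $610.79

$610.79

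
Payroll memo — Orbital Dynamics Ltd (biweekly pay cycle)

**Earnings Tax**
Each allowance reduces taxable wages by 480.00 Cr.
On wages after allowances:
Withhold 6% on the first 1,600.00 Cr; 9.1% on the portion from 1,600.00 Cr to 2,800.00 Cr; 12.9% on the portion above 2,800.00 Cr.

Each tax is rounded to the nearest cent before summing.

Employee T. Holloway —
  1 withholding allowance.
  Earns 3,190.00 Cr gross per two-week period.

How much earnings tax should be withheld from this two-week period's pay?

197.01 Cr

Earnings Tax: taxable = 3,190.00 Cr − 1×480.00 Cr = 2,710.00 Cr
  96.00 Cr + 9.1% × (2,710.00 Cr − 1,600.00 Cr) = 96.00 Cr + 9.1% × 1,110.00 Cr = 197.01 Cr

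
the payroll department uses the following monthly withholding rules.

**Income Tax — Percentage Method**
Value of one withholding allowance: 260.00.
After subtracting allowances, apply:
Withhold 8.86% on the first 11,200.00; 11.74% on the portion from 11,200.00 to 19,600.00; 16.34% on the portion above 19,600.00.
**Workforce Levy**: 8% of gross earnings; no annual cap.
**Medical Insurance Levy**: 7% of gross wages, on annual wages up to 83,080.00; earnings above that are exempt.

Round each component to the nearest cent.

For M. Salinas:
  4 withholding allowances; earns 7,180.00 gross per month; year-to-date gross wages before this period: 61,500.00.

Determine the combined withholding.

1,621.00

Income Tax: taxable = 7,180.00 − 4×260.00 = 6,140.00
  8.86% × 6,140.00 = 544.00
Workforce Levy: 8% × 7,180.00 = 574.40
Medical Insurance Levy: 7% × 7,180.00 = 502.60
Total: 544.00 + 574.40 + 502.60 = 1,621.00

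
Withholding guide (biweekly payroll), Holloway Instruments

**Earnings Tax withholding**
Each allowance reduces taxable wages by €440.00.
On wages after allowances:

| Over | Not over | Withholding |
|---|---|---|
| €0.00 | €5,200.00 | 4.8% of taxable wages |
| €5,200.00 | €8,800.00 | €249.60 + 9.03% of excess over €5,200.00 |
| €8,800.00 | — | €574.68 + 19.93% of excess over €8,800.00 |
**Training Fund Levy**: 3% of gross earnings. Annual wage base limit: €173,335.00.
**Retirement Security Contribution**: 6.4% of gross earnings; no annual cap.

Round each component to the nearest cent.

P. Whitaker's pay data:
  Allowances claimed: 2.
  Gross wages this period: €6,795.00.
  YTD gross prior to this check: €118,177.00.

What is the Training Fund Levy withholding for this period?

€203.85

Training Fund Levy: 3% × €6,795.00 = €203.85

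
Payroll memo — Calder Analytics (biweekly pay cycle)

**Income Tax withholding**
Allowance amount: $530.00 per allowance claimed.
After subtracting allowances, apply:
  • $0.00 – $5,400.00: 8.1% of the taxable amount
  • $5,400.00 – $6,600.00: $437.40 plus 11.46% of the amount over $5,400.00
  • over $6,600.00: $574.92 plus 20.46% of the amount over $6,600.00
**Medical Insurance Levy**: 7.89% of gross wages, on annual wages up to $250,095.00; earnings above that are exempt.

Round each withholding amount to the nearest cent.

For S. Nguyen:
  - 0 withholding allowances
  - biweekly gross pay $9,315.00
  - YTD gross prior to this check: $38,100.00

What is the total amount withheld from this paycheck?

$1,865.36

Income Tax: taxable = $9,315.00
  $574.92 + 20.46% × ($9,315.00 − $6,600.00) = $574.92 + 20.46% × $2,715.00 = $1,130.41
Medical Insurance Levy: 7.89% × $9,315.00 = $734.95
Total: $1,130.41 + $734.95 = $1,865.36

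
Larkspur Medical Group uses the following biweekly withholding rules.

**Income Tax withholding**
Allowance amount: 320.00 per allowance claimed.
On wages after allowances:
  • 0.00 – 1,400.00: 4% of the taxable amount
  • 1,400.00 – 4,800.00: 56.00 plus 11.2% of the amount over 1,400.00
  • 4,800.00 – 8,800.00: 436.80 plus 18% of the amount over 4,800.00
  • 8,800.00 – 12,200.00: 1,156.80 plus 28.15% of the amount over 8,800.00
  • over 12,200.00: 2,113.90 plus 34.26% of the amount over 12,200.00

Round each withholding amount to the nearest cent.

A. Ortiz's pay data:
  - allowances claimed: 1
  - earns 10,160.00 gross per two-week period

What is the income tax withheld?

Income Tax: taxable = 10,160.00 − 1×320.00 = 9,840.00
  1,156.80 + 28.15% × (9,840.00 − 8,800.00) = 1,156.80 + 28.15% × 1,040.00 = 1,449.56

1,449.56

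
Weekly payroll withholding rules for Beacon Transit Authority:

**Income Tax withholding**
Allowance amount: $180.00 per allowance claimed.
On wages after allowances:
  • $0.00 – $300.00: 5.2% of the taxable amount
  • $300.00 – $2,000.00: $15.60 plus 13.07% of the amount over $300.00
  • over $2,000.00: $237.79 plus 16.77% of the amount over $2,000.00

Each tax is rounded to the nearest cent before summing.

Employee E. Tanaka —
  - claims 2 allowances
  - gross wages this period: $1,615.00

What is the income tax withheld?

$140.42

Income Tax: taxable = $1,615.00 − 2×$180.00 = $1,255.00
  $15.60 + 13.07% × ($1,255.00 − $300.00) = $15.60 + 13.07% × $955.00 = $140.42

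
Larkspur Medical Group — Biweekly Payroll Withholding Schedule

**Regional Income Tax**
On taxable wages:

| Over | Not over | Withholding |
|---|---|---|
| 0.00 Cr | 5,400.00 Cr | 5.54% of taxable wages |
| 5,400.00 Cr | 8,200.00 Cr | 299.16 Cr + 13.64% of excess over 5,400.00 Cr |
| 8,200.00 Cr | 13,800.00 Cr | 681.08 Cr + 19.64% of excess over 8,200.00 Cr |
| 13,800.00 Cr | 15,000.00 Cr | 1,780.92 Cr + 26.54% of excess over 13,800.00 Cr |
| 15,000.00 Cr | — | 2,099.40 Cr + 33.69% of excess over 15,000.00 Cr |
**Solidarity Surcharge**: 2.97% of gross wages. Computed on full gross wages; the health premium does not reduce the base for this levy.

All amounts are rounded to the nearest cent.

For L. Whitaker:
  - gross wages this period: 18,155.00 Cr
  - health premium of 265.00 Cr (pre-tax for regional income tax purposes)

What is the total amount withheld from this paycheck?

Regional Income Tax: taxable = 18,155.00 Cr − 265.00 Cr = 17,890.00 Cr
  2,099.40 Cr + 33.69% × (17,890.00 Cr − 15,000.00 Cr) = 2,099.40 Cr + 33.69% × 2,890.00 Cr = 3,073.04 Cr
Solidarity Surcharge: 2.97% × 18,155.00 Cr = 539.20 Cr
Total: 3,073.04 Cr + 539.20 Cr = 3,612.24 Cr

3,612.24 Cr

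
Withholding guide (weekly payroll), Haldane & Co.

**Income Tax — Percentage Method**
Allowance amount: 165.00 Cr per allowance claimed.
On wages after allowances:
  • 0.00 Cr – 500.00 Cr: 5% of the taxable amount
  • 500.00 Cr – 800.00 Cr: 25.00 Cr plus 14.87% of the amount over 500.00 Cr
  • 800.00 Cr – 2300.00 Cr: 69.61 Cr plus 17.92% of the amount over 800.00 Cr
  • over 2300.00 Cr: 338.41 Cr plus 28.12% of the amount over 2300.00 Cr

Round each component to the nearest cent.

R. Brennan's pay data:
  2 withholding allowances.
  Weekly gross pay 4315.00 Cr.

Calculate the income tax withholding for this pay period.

Income Tax: taxable = 4315.00 Cr − 2×165.00 Cr = 3985.00 Cr
  338.41 Cr + 28.12% × (3985.00 Cr − 2300.00 Cr) = 338.41 Cr + 28.12% × 1685.00 Cr = 812.23 Cr

812.23 Cr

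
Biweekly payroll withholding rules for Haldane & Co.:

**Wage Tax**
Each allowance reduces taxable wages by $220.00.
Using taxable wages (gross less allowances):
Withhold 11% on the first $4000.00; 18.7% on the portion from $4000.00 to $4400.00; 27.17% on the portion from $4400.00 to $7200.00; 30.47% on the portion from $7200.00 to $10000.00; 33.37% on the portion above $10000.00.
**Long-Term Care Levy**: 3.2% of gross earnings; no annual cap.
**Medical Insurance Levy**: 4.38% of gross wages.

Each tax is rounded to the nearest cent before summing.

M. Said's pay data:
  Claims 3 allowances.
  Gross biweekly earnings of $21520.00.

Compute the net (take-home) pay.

Wage Tax: taxable = $21520.00 − 3×$220.00 = $20860.00
  $2128.72 + 33.37% × ($20860.00 − $10000.00) = $2128.72 + 33.37% × $10860.00 = $5752.70
Long-Term Care Levy: 3.2% × $21520.00 = $688.64
Medical Insurance Levy: 4.38% × $21520.00 = $942.58
Total withheld: $5752.70 + $688.64 + $942.58 = $7383.92
Net pay: $21520.00 − $7383.92 = $14136.08

$14136.08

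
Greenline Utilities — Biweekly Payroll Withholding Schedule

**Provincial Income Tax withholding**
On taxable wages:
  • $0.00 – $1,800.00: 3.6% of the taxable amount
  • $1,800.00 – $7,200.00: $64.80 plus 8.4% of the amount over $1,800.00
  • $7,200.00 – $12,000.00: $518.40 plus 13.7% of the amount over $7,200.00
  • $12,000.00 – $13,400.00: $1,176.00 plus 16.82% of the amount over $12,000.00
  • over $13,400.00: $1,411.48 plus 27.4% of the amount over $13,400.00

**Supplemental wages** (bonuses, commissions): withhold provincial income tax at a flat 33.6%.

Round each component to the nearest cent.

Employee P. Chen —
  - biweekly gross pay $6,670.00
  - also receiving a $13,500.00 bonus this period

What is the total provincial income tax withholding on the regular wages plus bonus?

Provincial Income Tax: taxable = $6,670.00
  $64.80 + 8.4% × ($6,670.00 − $1,800.00) = $64.80 + 8.4% × $4,870.00 = $473.88
Supplemental (33.6% flat on bonus): 33.6% × $13,500.00 = $4,536.00
Total provincial income tax: $473.88 + $4,536.00 = $5,009.88

$5,009.88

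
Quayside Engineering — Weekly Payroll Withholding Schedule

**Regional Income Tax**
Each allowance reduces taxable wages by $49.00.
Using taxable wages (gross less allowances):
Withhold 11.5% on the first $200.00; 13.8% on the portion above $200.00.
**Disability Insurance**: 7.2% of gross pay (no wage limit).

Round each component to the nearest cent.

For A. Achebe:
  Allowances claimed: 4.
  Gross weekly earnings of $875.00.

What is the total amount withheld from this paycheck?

$152.10

Regional Income Tax: taxable = $875.00 − 4×$49.00 = $679.00
  $23.00 + 13.8% × ($679.00 − $200.00) = $23.00 + 13.8% × $479.00 = $89.10
Disability Insurance: 7.2% × $875.00 = $63.00
Total: $89.10 + $63.00 = $152.10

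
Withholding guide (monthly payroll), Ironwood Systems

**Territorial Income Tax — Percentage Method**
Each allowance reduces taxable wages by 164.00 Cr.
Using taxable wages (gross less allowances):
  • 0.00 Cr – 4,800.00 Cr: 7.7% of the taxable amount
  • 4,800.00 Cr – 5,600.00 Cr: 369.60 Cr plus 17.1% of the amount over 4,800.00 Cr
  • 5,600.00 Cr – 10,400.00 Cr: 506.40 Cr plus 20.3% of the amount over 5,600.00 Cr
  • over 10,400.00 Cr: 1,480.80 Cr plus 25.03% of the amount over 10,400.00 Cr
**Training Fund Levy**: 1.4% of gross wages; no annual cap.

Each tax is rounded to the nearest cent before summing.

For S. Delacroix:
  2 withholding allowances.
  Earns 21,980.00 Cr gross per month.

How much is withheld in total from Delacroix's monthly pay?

Territorial Income Tax: taxable = 21,980.00 Cr − 2×164.00 Cr = 21,652.00 Cr
  1,480.80 Cr + 25.03% × (21,652.00 Cr − 10,400.00 Cr) = 1,480.80 Cr + 25.03% × 11,252.00 Cr = 4,297.18 Cr
Training Fund Levy: 1.4% × 21,980.00 Cr = 307.72 Cr
Total: 4,297.18 Cr + 307.72 Cr = 4,604.90 Cr

4,604.90 Cr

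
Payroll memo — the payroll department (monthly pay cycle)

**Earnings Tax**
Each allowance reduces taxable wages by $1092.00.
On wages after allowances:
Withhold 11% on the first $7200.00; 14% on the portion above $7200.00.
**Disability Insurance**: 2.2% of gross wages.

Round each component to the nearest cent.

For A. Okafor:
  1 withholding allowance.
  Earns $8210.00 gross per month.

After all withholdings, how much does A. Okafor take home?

$7246.40

Earnings Tax: taxable = $8210.00 − 1×$1092.00 = $7118.00
  11% × $7118.00 = $782.98
Disability Insurance: 2.2% × $8210.00 = $180.62
Total withheld: $782.98 + $180.62 = $963.60
Net pay: $8210.00 − $963.60 = $7246.40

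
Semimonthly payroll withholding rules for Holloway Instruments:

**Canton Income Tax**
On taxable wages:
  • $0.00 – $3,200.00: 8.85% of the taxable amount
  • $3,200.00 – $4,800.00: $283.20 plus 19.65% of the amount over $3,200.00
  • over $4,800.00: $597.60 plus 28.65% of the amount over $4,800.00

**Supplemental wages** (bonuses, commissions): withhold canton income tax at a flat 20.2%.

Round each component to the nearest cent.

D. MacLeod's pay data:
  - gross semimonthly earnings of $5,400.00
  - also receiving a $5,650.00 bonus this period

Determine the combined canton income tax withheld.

Canton Income Tax: taxable = $5,400.00
  $597.60 + 28.65% × ($5,400.00 − $4,800.00) = $597.60 + 28.65% × $600.00 = $769.50
Supplemental (20.2% flat on bonus): 20.2% × $5,650.00 = $1,141.30
Total canton income tax: $769.50 + $1,141.30 = $1,910.80

$1,910.80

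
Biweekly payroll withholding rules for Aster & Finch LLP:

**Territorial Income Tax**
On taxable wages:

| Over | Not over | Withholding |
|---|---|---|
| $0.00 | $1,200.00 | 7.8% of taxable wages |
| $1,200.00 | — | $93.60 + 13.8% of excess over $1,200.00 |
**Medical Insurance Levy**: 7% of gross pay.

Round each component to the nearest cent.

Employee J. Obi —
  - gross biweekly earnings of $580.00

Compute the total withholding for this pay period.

Territorial Income Tax: taxable = $580.00
  7.8% × $580.00 = $45.24
Medical Insurance Levy: 7% × $580.00 = $40.60
Total: $45.24 + $40.60 = $85.84

$85.84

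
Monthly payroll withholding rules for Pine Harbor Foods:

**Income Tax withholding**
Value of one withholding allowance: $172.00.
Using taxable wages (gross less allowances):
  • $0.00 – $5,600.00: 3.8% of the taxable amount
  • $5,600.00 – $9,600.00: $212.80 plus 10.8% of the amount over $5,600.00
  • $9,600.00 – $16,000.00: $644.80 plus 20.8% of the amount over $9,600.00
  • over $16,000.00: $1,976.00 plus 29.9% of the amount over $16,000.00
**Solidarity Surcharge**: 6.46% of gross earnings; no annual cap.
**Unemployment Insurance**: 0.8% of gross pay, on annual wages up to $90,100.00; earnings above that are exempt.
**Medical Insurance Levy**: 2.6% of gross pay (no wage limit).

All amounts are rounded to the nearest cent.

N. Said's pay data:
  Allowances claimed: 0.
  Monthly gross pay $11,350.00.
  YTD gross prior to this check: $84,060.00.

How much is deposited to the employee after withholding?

$9,264.57

Income Tax: taxable = $11,350.00
  $644.80 + 20.8% × ($11,350.00 − $9,600.00) = $644.80 + 20.8% × $1,750.00 = $1,008.80
Solidarity Surcharge: 6.46% × $11,350.00 = $733.21
Unemployment Insurance: cap $90,100.00 − YTD $84,060.00 = $6,040.00 subject; 0.8% × $6,040.00 = $48.32
Medical Insurance Levy: 2.6% × $11,350.00 = $295.10
Total withheld: $1,008.80 + $733.21 + $48.32 + $295.10 = $2,085.43
Net pay: $11,350.00 − $2,085.43 = $9,264.57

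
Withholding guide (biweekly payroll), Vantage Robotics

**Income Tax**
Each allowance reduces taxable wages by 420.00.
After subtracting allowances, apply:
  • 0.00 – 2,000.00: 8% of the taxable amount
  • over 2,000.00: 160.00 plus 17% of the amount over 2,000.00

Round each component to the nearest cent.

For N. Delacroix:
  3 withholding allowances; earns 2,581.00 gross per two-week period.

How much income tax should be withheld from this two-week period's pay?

Income Tax: taxable = 2,581.00 − 3×420.00 = 1,321.00
  8% × 1,321.00 = 105.68

105.68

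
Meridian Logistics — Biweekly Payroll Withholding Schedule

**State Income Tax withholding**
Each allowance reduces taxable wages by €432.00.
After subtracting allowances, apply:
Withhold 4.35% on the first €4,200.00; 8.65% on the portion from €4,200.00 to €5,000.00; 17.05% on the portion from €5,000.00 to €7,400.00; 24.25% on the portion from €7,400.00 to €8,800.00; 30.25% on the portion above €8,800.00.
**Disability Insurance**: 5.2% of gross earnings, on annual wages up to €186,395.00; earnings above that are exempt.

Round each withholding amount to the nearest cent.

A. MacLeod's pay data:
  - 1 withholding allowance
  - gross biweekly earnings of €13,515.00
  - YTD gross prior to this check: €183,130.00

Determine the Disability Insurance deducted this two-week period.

Disability Insurance: cap €186,395.00 − YTD €183,130.00 = €3,265.00 subject; 5.2% × €3,265.00 = €169.78

€169.78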